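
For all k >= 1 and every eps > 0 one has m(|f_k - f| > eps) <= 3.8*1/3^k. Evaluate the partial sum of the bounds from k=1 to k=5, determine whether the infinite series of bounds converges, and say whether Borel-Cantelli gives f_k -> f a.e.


Step 1: List the terms 3.8*1/3^k for k = 1 to 5:
  k=1: 1.266667
  k=2: 0.422222
  k=3: 0.140741
  k=4: 0.046914
  k=5: 0.015638
Step 2: Partial sum = 1.266667 + 0.422222 + 0.140741 + 0.046914 + 0.015638
     = 1.892181
Step 3: The full series sum_(k>=1) 3.8*1/3^k converges (geometric series with ratio 1/3 < 1; a constant multiple of a convergent series converges).
Step 4: Fix eps > 0. Since sum_k m(|f_k - f| > eps) < infinity, the Borel-Cantelli lemma gives
        m(limsup_k {|f_k - f| > eps}) = 0, i.e. for a.e. x, |f_k(x) - f(x)| <= eps for all large k.
        Applying this with eps = 1/j for j = 1, 2, ... and intersecting the countably many full-measure sets,
        for a.e. x we get limsup_k |f_k(x) - f(x)| <= 1/j for every j, hence f_k -> f almost everywhere.
Conclusion: series converges; Borel-Cantelli yields f_k -> f a.e.


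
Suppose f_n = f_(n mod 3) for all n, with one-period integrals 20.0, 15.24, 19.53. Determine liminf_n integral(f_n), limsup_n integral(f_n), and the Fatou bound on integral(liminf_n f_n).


The sequence (integral(f_n)) is periodic with period 3, repeating the values 20.0, 15.24, 19.53 indefinitely.
Step 1: For a periodic sequence, every tail (a_m, a_(m+1), ...) contains all 3 period values infinitely often.
Step 2: Hence inf of every tail = min of the period values = min(20.0, 15.24, 19.53) = 15.24.
        liminf_n integral(f_n) = sup over m of (inf of tail from m) = 15.24.
Step 3: Similarly sup of every tail = max of the period values = 20.
        limsup_n integral(f_n) = 20.
Step 4: Fatou's lemma: integral(liminf_n f_n) <= liminf_n integral(f_n) = 15.24.
        So the integral of the pointwise liminf is at most 15.24.


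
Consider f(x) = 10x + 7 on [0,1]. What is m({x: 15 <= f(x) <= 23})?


f^(-1)([15, 23]) = {x : 15 <= 10x + 7 <= 23}
Solving: (15 - 7)/10 <= x <= (23 - 7)/10
= [0.8, 1.6]
Intersecting with [0,1]: [0.8, 1]
Measure = 1 - 0.8 = 0.2


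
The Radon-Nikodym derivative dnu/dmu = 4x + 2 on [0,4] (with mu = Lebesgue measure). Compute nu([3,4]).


nu(A) = integral_A (dnu/dmu) dmu = integral_3^4 (4x + 2) dx
Step 1: Antiderivative F(x) = (4/2)x^2 + 2x
Step 2: F(4) = (4/2)*4^2 + 2*4 = 32 + 8 = 40
Step 3: F(3) = (4/2)*3^2 + 2*3 = 18 + 6 = 24
Step 4: nu([3,4]) = F(4) - F(3) = 40 - 24 = 16


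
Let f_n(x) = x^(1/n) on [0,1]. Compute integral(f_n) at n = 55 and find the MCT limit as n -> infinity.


At n = 55: f_55(x) = x^(1/55).
Step 1: integral(x^(1/55), 0, 1) = [x^(1/55+1) / (1/55+1)] from 0 to 1
     = 1 / (1/55 + 1) = 1 / ((55+1)/55) = 55/(55+1)
     = 55/56 = 0.982143
Step 2: As n -> infinity, f_n(x) = x^(1/n) -> 1 for x in (0,1], and f_n is increasing in n.
By MCT, lim_n integral(f_n) = integral(lim_n f_n) = integral(1, 0, 1) = 1.
Step 3: Verify convergence: 55/56 = 0.982143 -> 1


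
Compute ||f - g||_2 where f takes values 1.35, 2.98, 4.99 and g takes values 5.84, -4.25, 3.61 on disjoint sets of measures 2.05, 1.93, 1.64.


Step 1: Compute differences f_i - g_i:
  1.35 - 5.84 = -4.49
  2.98 - -4.25 = 7.23
  4.99 - 3.61 = 1.38
Step 2: Compute |diff|^2 * measure for each set:
  |-4.49|^2 * 2.05 = 20.1601 * 2.05 = 41.328205
  |7.23|^2 * 1.93 = 52.2729 * 1.93 = 100.886697
  |1.38|^2 * 1.64 = 1.9044 * 1.64 = 3.123216
Step 3: Sum = 145.338118
Step 4: ||f-g||_2 = (145.338118)^(1/2) = 12.055626


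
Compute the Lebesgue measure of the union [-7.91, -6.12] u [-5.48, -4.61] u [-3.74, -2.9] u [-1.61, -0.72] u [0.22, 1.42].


For pairwise disjoint intervals, m(union) = sum of lengths.
= (-6.12 - -7.91) + (-4.61 - -5.48) + (-2.9 - -3.74) + (-0.72 - -1.61) + (1.42 - 0.22)
= 1.79 + 0.87 + 0.84 + 0.89 + 1.2
= 5.59


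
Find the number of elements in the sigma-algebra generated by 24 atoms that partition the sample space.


Each element of the sigma-algebra is a union of some subset of the 24 atoms.
The number of such subsets is 2^24 = 16777216.


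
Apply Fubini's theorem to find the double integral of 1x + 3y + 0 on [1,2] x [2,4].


By Fubini, integrate in x first, then y.
Step 1: Fix y, integrate over x in [1,2]:
  integral(1x + 3y + 0, x=1..2)
  = 1*(2^2 - 1^2)/2 + (3y + 0)*(2 - 1)
  = 1.5 + (3y + 0)*1
  = 1.5 + 3y + 0
  = 1.5 + 3y
Step 2: Integrate over y in [2,4]:
  integral(1.5 + 3y, y=2..4)
  = 1.5*2 + 3*(4^2 - 2^2)/2
  = 3 + 18
  = 21


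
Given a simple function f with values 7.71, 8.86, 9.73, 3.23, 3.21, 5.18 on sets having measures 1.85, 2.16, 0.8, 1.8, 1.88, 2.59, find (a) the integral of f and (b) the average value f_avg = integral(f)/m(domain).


Step 1: Integral = sum(value_i * measure_i)
= 7.71*1.85 + 8.86*2.16 + 9.73*0.8 + 3.23*1.8 + 3.21*1.88 + 5.18*2.59
= 14.2635 + 19.1376 + 7.784 + 5.814 + 6.0348 + 13.4162
= 66.4501
Step 2: Total measure of domain = 1.85 + 2.16 + 0.8 + 1.8 + 1.88 + 2.59 = 11.08
Step 3: Average value = 66.4501 / 11.08 = 5.997301


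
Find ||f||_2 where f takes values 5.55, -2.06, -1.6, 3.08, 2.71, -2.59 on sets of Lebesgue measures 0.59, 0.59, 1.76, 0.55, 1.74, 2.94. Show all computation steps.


Step 1: Compute |f_i|^2 for each value:
  |5.55|^2 = 30.8025
  |-2.06|^2 = 4.2436
  |-1.6|^2 = 2.56
  |3.08|^2 = 9.4864
  |2.71|^2 = 7.3441
  |-2.59|^2 = 6.7081
Step 2: Multiply by measures and sum:
  30.8025 * 0.59 = 18.173475
  4.2436 * 0.59 = 2.503724
  2.56 * 1.76 = 4.5056
  9.4864 * 0.55 = 5.21752
  7.3441 * 1.74 = 12.778734
  6.7081 * 2.94 = 19.721814
Sum = 18.173475 + 2.503724 + 4.5056 + 5.21752 + 12.778734 + 19.721814 = 62.900867
Step 3: Take the p-th root:
||f||_2 = (62.900867)^(1/2) = 7.931007


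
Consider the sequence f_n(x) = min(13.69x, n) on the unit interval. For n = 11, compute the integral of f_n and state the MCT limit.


f(x) = 13.69x on [0,1]; f_n(x) = min(13.69x, n). At n = 11:
Step 1: f(x) reaches 11 at x = 11/13.69 = 0.803506
Step 2: integral(f_11) = integral(13.69x, 0, 0.803506) + integral(11, 0.803506, 1)
       = 13.69*0.803506^2/2 + 11*(1 - 0.803506)
       = 4.419284 + 2.161432
       = 6.580716
Step 3: As n -> infinity, f_n increases to f, so by MCT integral(f_n) -> integral(f) = 13.69/2 = 6.845.
Convergence: integral(f_11) = 6.580716 -> 6.845 as n -> infinity


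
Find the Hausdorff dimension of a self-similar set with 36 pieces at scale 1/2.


For a self-similar set with N copies scaled by 1/r:
dim_H = log(N)/log(r) = log(36)/log(2)
= 3.583519/0.693147
= 5.169925


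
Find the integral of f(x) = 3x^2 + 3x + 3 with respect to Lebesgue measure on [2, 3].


The Lebesgue integral of a Riemann-integrable function agrees with the Riemann integral.
Antiderivative F(x) = (3/3)x^3 + (3/2)x^2 + 3x
F(3) = (3/3)*3^3 + (3/2)*3^2 + 3*3
     = (3/3)*27 + (3/2)*9 + 3*3
     = 27 + 13.5 + 9
     = 49.5
F(2) = 20
Integral = F(3) - F(2) = 49.5 - 20 = 29.5


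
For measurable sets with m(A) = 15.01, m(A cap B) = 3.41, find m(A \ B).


m(A \ B) = m(A) - m(A n B)
= 15.01 - 3.41
= 11.6


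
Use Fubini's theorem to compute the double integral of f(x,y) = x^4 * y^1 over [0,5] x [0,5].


By Fubini's theorem, the double integral factors as a product of single integrals:
Step 1: integral_0^5 x^4 dx = [x^5/5] from 0 to 5
     = 5^5/5 = 625
Step 2: integral_0^5 y^1 dy = [y^2/2] from 0 to 5
     = 5^2/2 = 12.5
Step 3: Double integral = 625 * 12.5 = 7812.5


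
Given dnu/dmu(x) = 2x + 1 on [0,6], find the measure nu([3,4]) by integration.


nu(A) = integral_A (dnu/dmu) dmu = integral_3^4 (2x + 1) dx
Step 1: Antiderivative F(x) = (2/2)x^2 + 1x
Step 2: F(4) = (2/2)*4^2 + 1*4 = 16 + 4 = 20
Step 3: F(3) = (2/2)*3^2 + 1*3 = 9 + 3 = 12
Step 4: nu([3,4]) = F(4) - F(3) = 20 - 12 = 8


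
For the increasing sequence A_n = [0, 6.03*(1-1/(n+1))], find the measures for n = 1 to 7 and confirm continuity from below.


By continuity of measure from below: if A_n increases to A, then m(A_n) -> m(A).
Here A = [0, 6.03], so m(A) = 6.03
Step 1: a_1 = 6.03*(1 - 1/2) = 3.015, m(A_1) = 3.015
Step 2: a_2 = 6.03*(1 - 1/3) = 4.02, m(A_2) = 4.02
Step 3: a_3 = 6.03*(1 - 1/4) = 4.5225, m(A_3) = 4.5225
Step 4: a_4 = 6.03*(1 - 1/5) = 4.824, m(A_4) = 4.824
Step 5: a_5 = 6.03*(1 - 1/6) = 5.025, m(A_5) = 5.025
Step 6: a_6 = 6.03*(1 - 1/7) = 5.1686, m(A_6) = 5.1686
Step 7: a_7 = 6.03*(1 - 1/8) = 5.2763, m(A_7) = 5.2763
Limit: m(A_n) -> m([0,6.03]) = 6.03


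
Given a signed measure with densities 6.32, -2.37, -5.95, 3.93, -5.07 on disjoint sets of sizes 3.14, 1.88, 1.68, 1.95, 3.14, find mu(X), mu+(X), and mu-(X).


Step 1: Compute signed measure on each set:
  Set 1: 6.32 * 3.14 = 19.8448
  Set 2: -2.37 * 1.88 = -4.4556
  Set 3: -5.95 * 1.68 = -9.996
  Set 4: 3.93 * 1.95 = 7.6635
  Set 5: -5.07 * 3.14 = -15.9198
Step 2: Total signed measure = (19.8448) + (-4.4556) + (-9.996) + (7.6635) + (-15.9198)
     = -2.8631
Step 3: Positive part mu+(X) = sum of positive contributions = 27.5083
Step 4: Negative part mu-(X) = |sum of negative contributions| = 30.3714


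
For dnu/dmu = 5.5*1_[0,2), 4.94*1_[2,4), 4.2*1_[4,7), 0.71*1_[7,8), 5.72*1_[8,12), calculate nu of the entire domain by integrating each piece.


Integrate each piece of the Radon-Nikodym derivative:
Step 1: integral_0^2 5.5 dx = 5.5*(2-0) = 5.5*2 = 11
Step 2: integral_2^4 4.94 dx = 4.94*(4-2) = 4.94*2 = 9.88
Step 3: integral_4^7 4.2 dx = 4.2*(7-4) = 4.2*3 = 12.6
Step 4: integral_7^8 0.71 dx = 0.71*(8-7) = 0.71*1 = 0.71
Step 5: integral_8^12 5.72 dx = 5.72*(12-8) = 5.72*4 = 22.88
Total: 11 + 9.88 + 12.6 + 0.71 + 22.88 = 57.07


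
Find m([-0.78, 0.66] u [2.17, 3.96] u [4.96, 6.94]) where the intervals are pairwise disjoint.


For pairwise disjoint intervals, m(union) = sum of lengths.
= (0.66 - -0.78) + (3.96 - 2.17) + (6.94 - 4.96)
= 1.44 + 1.79 + 1.98
= 5.21


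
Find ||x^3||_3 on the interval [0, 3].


Step 1: ||f||_3 = (integral_0^3 |x^3|^3 dx)^(1/3)
     = (integral_0^3 x^9 dx)^(1/3)
Step 2: integral_0^3 x^9 dx = [x^10/(10)] from 0 to 3 = 3^10/10
     = 59049/10 = 5904.9
Step 3: ||f||_3 = (5904.9)^(1/3) = 18.07469


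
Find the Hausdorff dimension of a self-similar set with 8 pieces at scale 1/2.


For a self-similar set with N copies scaled by 1/r:
dim_H = log(N)/log(r) = log(8)/log(2)
= 2.079442/0.693147
= 3


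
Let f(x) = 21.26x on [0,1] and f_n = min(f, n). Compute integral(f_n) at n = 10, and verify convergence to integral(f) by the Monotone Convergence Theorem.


f(x) = 21.26x on [0,1]; f_n(x) = min(21.26x, n). At n = 10:
Step 1: f(x) reaches 10 at x = 10/21.26 = 0.470367
Step 2: integral(f_10) = integral(21.26x, 0, 0.470367) + integral(10, 0.470367, 1)
       = 21.26*0.470367^2/2 + 10*(1 - 0.470367)
       = 2.351834 + 5.296331
       = 7.648166
Step 3: As n -> infinity, f_n increases to f, so by MCT integral(f_n) -> integral(f) = 21.26/2 = 10.63.
Convergence: integral(f_10) = 7.648166 -> 10.63 as n -> infinity


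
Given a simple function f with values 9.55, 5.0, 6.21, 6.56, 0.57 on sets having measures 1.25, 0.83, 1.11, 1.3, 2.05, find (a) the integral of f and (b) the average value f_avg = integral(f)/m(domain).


Step 1: Integral = sum(value_i * measure_i)
= 9.55*1.25 + 5.0*0.83 + 6.21*1.11 + 6.56*1.3 + 0.57*2.05
= 11.9375 + 4.15 + 6.8931 + 8.528 + 1.1685
= 32.6771
Step 2: Total measure of domain = 1.25 + 0.83 + 1.11 + 1.3 + 2.05 = 6.54
Step 3: Average value = 32.6771 / 6.54 = 4.996498


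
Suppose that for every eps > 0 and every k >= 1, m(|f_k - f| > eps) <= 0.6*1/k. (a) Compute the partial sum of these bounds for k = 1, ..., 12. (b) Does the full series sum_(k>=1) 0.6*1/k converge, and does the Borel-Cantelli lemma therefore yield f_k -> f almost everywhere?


Step 1: List the terms 0.6*1/k for k = 1 to 12:
  k=1: 0.6
  k=2: 0.3
  k=3: 0.2
  k=4: 0.15
  k=5: 0.12
  k=6: 0.1
  k=7: 0.085714
  k=8: 0.075
  k=9: 0.066667
  k=10: 0.06
  k=11: 0.054545
  k=12: 0.05
Step 2: Partial sum = 0.6 + 0.3 + 0.2 + 0.15 + 0.12 + 0.1 + 0.085714 + 0.075 + 0.066667 + 0.06 + 0.054545 + 0.05
     = 1.861926
Step 3: The full series sum_(k>=1) 0.6*1/k diverges (harmonic series, p = 1; a nonzero constant multiple of a divergent series diverges).
Step 4: The (first) Borel-Cantelli lemma requires a summable sequence of measures, so it does not apply here;
        from this bound alone no conclusion about a.e. convergence can be drawn (convergence in measure still
        gives an a.e.-convergent subsequence, but not a.e. convergence of the whole sequence).
Conclusion: series diverges; Borel-Cantelli is inconclusive about a.e. convergence of f_k.


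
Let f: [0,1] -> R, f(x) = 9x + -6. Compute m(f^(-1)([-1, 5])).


f^(-1)([-1, 5]) = {x : -1 <= 9x + -6 <= 5}
Solving: (-1 - -6)/9 <= x <= (5 - -6)/9
= [0.555556, 1.222222]
Intersecting with [0,1]: [0.555556, 1]
Measure = 1 - 0.555556 = 0.444444


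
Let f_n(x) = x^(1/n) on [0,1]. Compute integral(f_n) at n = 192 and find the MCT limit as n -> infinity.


At n = 192: f_192(x) = x^(1/192).
Step 1: integral(x^(1/192), 0, 1) = [x^(1/192+1) / (1/192+1)] from 0 to 1
     = 1 / (1/192 + 1) = 1 / ((192+1)/192) = 192/(192+1)
     = 192/193 = 0.994819
Step 2: As n -> infinity, f_n(x) = x^(1/n) -> 1 for x in (0,1], and f_n is increasing in n.
By MCT, lim_n integral(f_n) = integral(lim_n f_n) = integral(1, 0, 1) = 1.
Step 3: Verify convergence: 192/193 = 0.994819 -> 1


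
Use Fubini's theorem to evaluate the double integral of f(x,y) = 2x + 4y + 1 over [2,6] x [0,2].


By Fubini, integrate in x first, then y.
Step 1: Fix y, integrate over x in [2,6]:
  integral(2x + 4y + 1, x=2..6)
  = 2*(6^2 - 2^2)/2 + (4y + 1)*(6 - 2)
  = 32 + (4y + 1)*4
  = 32 + 16y + 4
  = 36 + 16y
Step 2: Integrate over y in [0,2]:
  integral(36 + 16y, y=0..2)
  = 36*2 + 16*(2^2 - 0^2)/2
  = 72 + 32
  = 104


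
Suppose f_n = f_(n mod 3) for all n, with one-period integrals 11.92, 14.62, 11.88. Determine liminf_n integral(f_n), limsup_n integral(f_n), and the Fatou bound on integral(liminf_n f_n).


The sequence (integral(f_n)) is periodic with period 3, repeating the values 11.92, 14.62, 11.88 indefinitely.
Step 1: For a periodic sequence, every tail (a_m, a_(m+1), ...) contains all 3 period values infinitely often.
Step 2: Hence inf of every tail = min of the period values = min(11.92, 14.62, 11.88) = 11.88.
        liminf_n integral(f_n) = sup over m of (inf of tail from m) = 11.88.
Step 3: Similarly sup of every tail = max of the period values = 14.62.
        limsup_n integral(f_n) = 14.62.
Step 4: Fatou's lemma: integral(liminf_n f_n) <= liminf_n integral(f_n) = 11.88.
        So the integral of the pointwise liminf is at most 11.88.


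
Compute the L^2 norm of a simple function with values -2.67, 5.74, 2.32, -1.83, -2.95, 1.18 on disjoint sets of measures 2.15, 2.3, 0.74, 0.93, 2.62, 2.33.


Step 1: Compute |f_i|^2 for each value:
  |-2.67|^2 = 7.1289
  |5.74|^2 = 32.9476
  |2.32|^2 = 5.3824
  |-1.83|^2 = 3.3489
  |-2.95|^2 = 8.7025
  |1.18|^2 = 1.3924
Step 2: Multiply by measures and sum:
  7.1289 * 2.15 = 15.327135
  32.9476 * 2.3 = 75.77948
  5.3824 * 0.74 = 3.982976
  3.3489 * 0.93 = 3.114477
  8.7025 * 2.62 = 22.80055
  1.3924 * 2.33 = 3.244292
Sum = 15.327135 + 75.77948 + 3.982976 + 3.114477 + 22.80055 + 3.244292 = 124.24891
Step 3: Take the p-th root:
||f||_2 = (124.24891)^(1/2) = 11.1467


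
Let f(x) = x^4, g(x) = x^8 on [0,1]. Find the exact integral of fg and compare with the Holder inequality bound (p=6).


Step 1: Exact integral of f*g = integral(x^12, 0, 1) = 1/13
     = 0.076923
Step 2: Holder bound with p=6, q=1.2:
  ||f||_p = (integral x^24 dx)^(1/6) = (1/25)^(1/6) = 0.584804
  ||g||_q = (integral x^9.6 dx)^(1/1.2) = (1/10.6)^(1/1.2) = 0.139823
Step 3: Holder bound = ||f||_p * ||g||_q = 0.584804 * 0.139823 = 0.081769
Verification: 0.076923 <= 0.081769 (Holder holds)


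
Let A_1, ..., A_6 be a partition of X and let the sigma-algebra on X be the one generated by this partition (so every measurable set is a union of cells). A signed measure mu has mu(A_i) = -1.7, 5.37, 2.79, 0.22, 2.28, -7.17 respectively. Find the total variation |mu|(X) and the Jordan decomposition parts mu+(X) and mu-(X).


Step 1: Every measurable set is a union of atoms (the cells / points), so a Hahn decomposition is
  obtained by grouping atoms by sign: P = union of atoms with mu > 0, N = union of the remaining atoms.
  Atoms in P (indices): 2, 3, 4, 5;  atoms in N (indices): 1, 6
  Positive values: 5.37, 2.79, 0.22, 2.28
  Negative values: -1.7, -7.17
Step 2: mu+(X) = mu(P) = sum of positive atom values = 10.66
Step 3: mu-(X) = -mu(N) = sum of |negative atom values| = 8.87
Step 4: |mu|(X) = mu+(X) + mu-(X) = 10.66 + 8.87 = 19.53


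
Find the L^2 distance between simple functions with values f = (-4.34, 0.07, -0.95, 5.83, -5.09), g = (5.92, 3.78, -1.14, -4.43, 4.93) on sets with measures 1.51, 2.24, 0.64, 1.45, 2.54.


Step 1: Compute differences f_i - g_i:
  -4.34 - 5.92 = -10.26
  0.07 - 3.78 = -3.71
  -0.95 - -1.14 = 0.19
  5.83 - -4.43 = 10.26
  -5.09 - 4.93 = -10.02
Step 2: Compute |diff|^2 * measure for each set:
  |-10.26|^2 * 1.51 = 105.2676 * 1.51 = 158.954076
  |-3.71|^2 * 2.24 = 13.7641 * 2.24 = 30.831584
  |0.19|^2 * 0.64 = 0.0361 * 0.64 = 0.023104
  |10.26|^2 * 1.45 = 105.2676 * 1.45 = 152.63802
  |-10.02|^2 * 2.54 = 100.4004 * 2.54 = 255.017016
Step 3: Sum = 597.4638
Step 4: ||f-g||_2 = (597.4638)^(1/2) = 24.443073


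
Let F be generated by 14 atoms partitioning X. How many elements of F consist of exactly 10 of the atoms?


Each element of F is a union of some subset of the 14 atoms.
Elements that are unions of exactly 10 atoms correspond to 10-element subsets of the 14 atoms.
Count = C(14, 10) = 14! / (10! * 4!) = 1001.


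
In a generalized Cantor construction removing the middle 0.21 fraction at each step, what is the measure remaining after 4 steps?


Step 1: At each step, fraction remaining = 1 - 0.21 = 0.79
Step 2: After 4 steps, measure = (0.79)^4
Step 3: Computing the power step by step:
  After step 1: 0.79
  After step 2: 0.6241
  After step 3: 0.493039
  After step 4: 0.389501
Result = 0.389501


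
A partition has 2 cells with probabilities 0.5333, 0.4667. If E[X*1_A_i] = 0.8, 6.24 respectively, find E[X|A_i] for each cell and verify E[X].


For each cell A_i: E[X|A_i] = E[X*1_A_i] / P(A_i)
Step 1: E[X|A_1] = 0.8 / 0.5333 = 1.500094
Step 2: E[X|A_2] = 6.24 / 0.4667 = 13.370474
Verification: E[X] = sum E[X*1_A_i] = 0.8 + 6.24 = 7.04


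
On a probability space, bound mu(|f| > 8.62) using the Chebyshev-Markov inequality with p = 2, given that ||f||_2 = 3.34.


Chebyshev/Markov inequality: mu(|f| > eps) <= (||f||_p / eps)^p
Step 1: ||f||_2 / eps = 3.34 / 8.62 = 0.387471
Step 2: Raise to power p = 2:
  (0.387471)^2 = 0.150134
Step 3: Therefore mu(|f| > 8.62) <= 0.150134


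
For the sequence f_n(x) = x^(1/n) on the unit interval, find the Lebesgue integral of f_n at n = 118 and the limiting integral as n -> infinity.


At n = 118: f_118(x) = x^(1/118).
Step 1: integral(x^(1/118), 0, 1) = [x^(1/118+1) / (1/118+1)] from 0 to 1
     = 1 / (1/118 + 1) = 1 / ((118+1)/118) = 118/(118+1)
     = 118/119 = 0.991597
Step 2: As n -> infinity, f_n(x) = x^(1/n) -> 1 for x in (0,1], and f_n is increasing in n.
By MCT, lim_n integral(f_n) = integral(lim_n f_n) = integral(1, 0, 1) = 1.
Step 3: Verify convergence: 118/119 = 0.991597 -> 1


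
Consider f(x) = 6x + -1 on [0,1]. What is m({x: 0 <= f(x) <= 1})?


f^(-1)([0, 1]) = {x : 0 <= 6x + -1 <= 1}
Solving: (0 - -1)/6 <= x <= (1 - -1)/6
= [0.166667, 0.333333]
Intersecting with [0,1]: [0.166667, 0.333333]
Measure = 0.333333 - 0.166667 = 0.166667


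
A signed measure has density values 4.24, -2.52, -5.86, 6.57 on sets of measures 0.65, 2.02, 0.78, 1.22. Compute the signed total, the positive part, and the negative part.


Step 1: Compute signed measure on each set:
  Set 1: 4.24 * 0.65 = 2.756
  Set 2: -2.52 * 2.02 = -5.0904
  Set 3: -5.86 * 0.78 = -4.5708
  Set 4: 6.57 * 1.22 = 8.0154
Step 2: Total signed measure = (2.756) + (-5.0904) + (-4.5708) + (8.0154)
     = 1.1102
Step 3: Positive part mu+(X) = sum of positive contributions = 10.7714
Step 4: Negative part mu-(X) = |sum of negative contributions| = 9.6612


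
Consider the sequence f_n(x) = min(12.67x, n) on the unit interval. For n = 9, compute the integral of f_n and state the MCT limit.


f(x) = 12.67x on [0,1]; f_n(x) = min(12.67x, n). At n = 9:
Step 1: f(x) reaches 9 at x = 9/12.67 = 0.710339
Step 2: integral(f_9) = integral(12.67x, 0, 0.710339) + integral(9, 0.710339, 1)
       = 12.67*0.710339^2/2 + 9*(1 - 0.710339)
       = 3.196527 + 2.606946
       = 5.803473
Step 3: As n -> infinity, f_n increases to f, so by MCT integral(f_n) -> integral(f) = 12.67/2 = 6.335.
Convergence: integral(f_9) = 5.803473 -> 6.335 as n -> infinity


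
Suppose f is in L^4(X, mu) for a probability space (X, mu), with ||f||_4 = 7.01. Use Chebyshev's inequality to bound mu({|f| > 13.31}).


Chebyshev/Markov inequality: mu(|f| > eps) <= (||f||_p / eps)^p
Step 1: ||f||_4 / eps = 7.01 / 13.31 = 0.526672
Step 2: Raise to power p = 4:
  (0.526672)^4 = 0.076941
Step 3: Therefore mu(|f| > 13.31) <= 0.076941


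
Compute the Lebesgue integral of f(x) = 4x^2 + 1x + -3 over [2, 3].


The Lebesgue integral of a Riemann-integrable function agrees with the Riemann integral.
Antiderivative F(x) = (4/3)x^3 + (1/2)x^2 + -3x
F(3) = (4/3)*3^3 + (1/2)*3^2 + -3*3
     = (4/3)*27 + (1/2)*9 + -3*3
     = 36 + 4.5 + -9
     = 31.5
F(2) = 6.666667
Integral = F(3) - F(2) = 31.5 - 6.666667 = 24.833333


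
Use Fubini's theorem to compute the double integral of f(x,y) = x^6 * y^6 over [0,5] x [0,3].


By Fubini's theorem, the double integral factors as a product of single integrals:
Step 1: integral_0^5 x^6 dx = [x^7/7] from 0 to 5
     = 5^7/7 = 11160.714286
Step 2: integral_0^3 y^6 dy = [y^7/7] from 0 to 3
     = 3^7/7 = 312.428571
Step 3: Double integral = 11160.714286 * 312.428571 = 3.486926e+06


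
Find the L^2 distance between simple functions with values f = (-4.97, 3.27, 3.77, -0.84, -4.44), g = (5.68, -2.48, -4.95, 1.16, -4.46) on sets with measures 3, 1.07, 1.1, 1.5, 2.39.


Step 1: Compute differences f_i - g_i:
  -4.97 - 5.68 = -10.65
  3.27 - -2.48 = 5.75
  3.77 - -4.95 = 8.72
  -0.84 - 1.16 = -2
  -4.44 - -4.46 = 0.02
Step 2: Compute |diff|^2 * measure for each set:
  |-10.65|^2 * 3 = 113.4225 * 3 = 340.2675
  |5.75|^2 * 1.07 = 33.0625 * 1.07 = 35.376875
  |8.72|^2 * 1.1 = 76.0384 * 1.1 = 83.64224
  |-2|^2 * 1.5 = 4 * 1.5 = 6
  |0.02|^2 * 2.39 = 4.000000e-04 * 2.39 = 9.560000e-04
Step 3: Sum = 465.287571
Step 4: ||f-g||_2 = (465.287571)^(1/2) = 21.570526


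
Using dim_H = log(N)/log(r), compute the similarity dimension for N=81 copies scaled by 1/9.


For a self-similar set with N copies scaled by 1/r:
dim_H = log(N)/log(r) = log(81)/log(9)
= 4.394449/2.197225
= 2


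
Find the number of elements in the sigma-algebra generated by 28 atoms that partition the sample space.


Each element of the sigma-algebra is a union of some subset of the 28 atoms.
The number of such subsets is 2^28 = 268435456.


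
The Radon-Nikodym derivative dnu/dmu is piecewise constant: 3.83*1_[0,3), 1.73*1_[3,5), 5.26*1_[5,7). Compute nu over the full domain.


Integrate each piece of the Radon-Nikodym derivative:
Step 1: integral_0^3 3.83 dx = 3.83*(3-0) = 3.83*3 = 11.49
Step 2: integral_3^5 1.73 dx = 1.73*(5-3) = 1.73*2 = 3.46
Step 3: integral_5^7 5.26 dx = 5.26*(7-5) = 5.26*2 = 10.52
Total: 11.49 + 3.46 + 10.52 = 25.47


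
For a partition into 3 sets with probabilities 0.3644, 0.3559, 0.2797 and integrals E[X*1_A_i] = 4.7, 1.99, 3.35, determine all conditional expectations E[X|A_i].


For each cell A_i: E[X|A_i] = E[X*1_A_i] / P(A_i)
Step 1: E[X|A_1] = 4.7 / 0.3644 = 12.897914
Step 2: E[X|A_2] = 1.99 / 0.3559 = 5.591458
Step 3: E[X|A_3] = 3.35 / 0.2797 = 11.977118
Verification: E[X] = sum E[X*1_A_i] = 4.7 + 1.99 + 3.35 = 10.04


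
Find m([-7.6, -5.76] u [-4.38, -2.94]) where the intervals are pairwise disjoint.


For pairwise disjoint intervals, m(union) = sum of lengths.
= (-5.76 - -7.6) + (-2.94 - -4.38)
= 1.84 + 1.44
= 3.28


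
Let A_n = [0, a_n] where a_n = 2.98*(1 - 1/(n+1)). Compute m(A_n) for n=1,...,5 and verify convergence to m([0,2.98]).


By continuity of measure from below: if A_n increases to A, then m(A_n) -> m(A).
Here A = [0, 2.98], so m(A) = 2.98
Step 1: a_1 = 2.98*(1 - 1/2) = 1.49, m(A_1) = 1.49
Step 2: a_2 = 2.98*(1 - 1/3) = 1.9867, m(A_2) = 1.9867
Step 3: a_3 = 2.98*(1 - 1/4) = 2.235, m(A_3) = 2.235
Step 4: a_4 = 2.98*(1 - 1/5) = 2.384, m(A_4) = 2.384
Step 5: a_5 = 2.98*(1 - 1/6) = 2.4833, m(A_5) = 2.4833
Limit: m(A_n) -> m([0,2.98]) = 2.98


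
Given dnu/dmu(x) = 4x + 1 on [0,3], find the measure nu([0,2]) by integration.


nu(A) = integral_A (dnu/dmu) dmu = integral_0^2 (4x + 1) dx
Step 1: Antiderivative F(x) = (4/2)x^2 + 1x
Step 2: F(2) = (4/2)*2^2 + 1*2 = 8 + 2 = 10
Step 3: F(0) = (4/2)*0^2 + 1*0 = 0.0 + 0 = 0.0
Step 4: nu([0,2]) = F(2) - F(0) = 10 - 0.0 = 10


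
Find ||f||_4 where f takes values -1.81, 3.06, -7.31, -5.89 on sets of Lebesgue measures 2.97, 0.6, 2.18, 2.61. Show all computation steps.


Step 1: Compute |f_i|^4 for each value:
  |-1.81|^4 = 10.732831
  |3.06|^4 = 87.677005
  |-7.31|^4 = 2855.416783
  |-5.89|^4 = 1203.541802
Step 2: Multiply by measures and sum:
  10.732831 * 2.97 = 31.876509
  87.677005 * 0.6 = 52.606203
  2855.416783 * 2.18 = 6224.808587
  1203.541802 * 2.61 = 3141.244104
Sum = 31.876509 + 52.606203 + 6224.808587 + 3141.244104 = 9450.535403
Step 3: Take the p-th root:
||f||_4 = (9450.535403)^(1/4) = 9.859709


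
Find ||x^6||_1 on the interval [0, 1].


Step 1: ||f||_1 = (integral_0^1 |x^6|^1 dx)^(1/1)
     = (integral_0^1 x^6 dx)^(1/1)
Step 2: integral_0^1 x^6 dx = [x^7/(7)] from 0 to 1 = 1^7/7
     = 1/7 = 0.142857
Step 3: ||f||_1 = (0.142857)^(1/1) = 0.142857


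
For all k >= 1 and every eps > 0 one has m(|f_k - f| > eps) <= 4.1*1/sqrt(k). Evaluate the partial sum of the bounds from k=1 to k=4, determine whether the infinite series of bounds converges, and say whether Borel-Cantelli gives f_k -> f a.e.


Step 1: List the terms 4.1*1/sqrt(k) for k = 1 to 4:
  k=1: 4.1
  k=2: 2.899138
  k=3: 2.367136
  k=4: 2.05
Step 2: Partial sum = 4.1 + 2.899138 + 2.367136 + 2.05
     = 11.416274
Step 3: The full series sum_(k>=1) 4.1*1/sqrt(k) diverges (p-series with p = 1/2 <= 1; a nonzero constant multiple of a divergent series diverges).
Step 4: The (first) Borel-Cantelli lemma requires a summable sequence of measures, so it does not apply here;
        from this bound alone no conclusion about a.e. convergence can be drawn (convergence in measure still
        gives an a.e.-convergent subsequence, but not a.e. convergence of the whole sequence).
Conclusion: series diverges; Borel-Cantelli is inconclusive about a.e. convergence of f_k.


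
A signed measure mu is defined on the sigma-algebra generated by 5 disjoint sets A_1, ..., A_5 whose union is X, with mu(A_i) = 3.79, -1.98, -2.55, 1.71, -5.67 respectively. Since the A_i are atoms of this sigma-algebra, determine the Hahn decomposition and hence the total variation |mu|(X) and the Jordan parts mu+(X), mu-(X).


Step 1: Every measurable set is a union of atoms (the cells / points), so a Hahn decomposition is
  obtained by grouping atoms by sign: P = union of atoms with mu > 0, N = union of the remaining atoms.
  Atoms in P (indices): 1, 4;  atoms in N (indices): 2, 3, 5
  Positive values: 3.79, 1.71
  Negative values: -1.98, -2.55, -5.67
Step 2: mu+(X) = mu(P) = sum of positive atom values = 5.5
Step 3: mu-(X) = -mu(N) = sum of |negative atom values| = 10.2
Step 4: |mu|(X) = mu+(X) + mu-(X) = 5.5 + 10.2 = 15.7


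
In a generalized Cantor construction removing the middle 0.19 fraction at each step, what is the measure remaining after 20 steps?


Step 1: At each step, fraction remaining = 1 - 0.19 = 0.81
Step 2: After 20 steps, measure = (0.81)^20
Result = 0.014781


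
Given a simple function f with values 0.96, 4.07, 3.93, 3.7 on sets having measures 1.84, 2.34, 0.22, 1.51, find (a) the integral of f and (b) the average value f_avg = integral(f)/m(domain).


Step 1: Integral = sum(value_i * measure_i)
= 0.96*1.84 + 4.07*2.34 + 3.93*0.22 + 3.7*1.51
= 1.7664 + 9.5238 + 0.8646 + 5.587
= 17.7418
Step 2: Total measure of domain = 1.84 + 2.34 + 0.22 + 1.51 = 5.91
Step 3: Average value = 17.7418 / 5.91 = 3.001997


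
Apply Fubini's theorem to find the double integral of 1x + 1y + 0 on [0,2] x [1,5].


By Fubini, integrate in x first, then y.
Step 1: Fix y, integrate over x in [0,2]:
  integral(1x + 1y + 0, x=0..2)
  = 1*(2^2 - 0^2)/2 + (1y + 0)*(2 - 0)
  = 2 + (1y + 0)*2
  = 2 + 2y + 0
  = 2 + 2y
Step 2: Integrate over y in [1,5]:
  integral(2 + 2y, y=1..5)
  = 2*4 + 2*(5^2 - 1^2)/2
  = 8 + 24
  = 32


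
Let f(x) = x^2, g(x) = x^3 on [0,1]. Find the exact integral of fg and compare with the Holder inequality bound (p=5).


Step 1: Exact integral of f*g = integral(x^5, 0, 1) = 1/6
     = 0.166667
Step 2: Holder bound with p=5, q=1.25:
  ||f||_p = (integral x^10 dx)^(1/5) = (1/11)^(1/5) = 0.619044
  ||g||_q = (integral x^3.75 dx)^(1/1.25) = (1/4.75)^(1/1.25) = 0.287505
Step 3: Holder bound = ||f||_p * ||g||_q = 0.619044 * 0.287505 = 0.177978
Verification: 0.166667 <= 0.177978 (Holder holds)


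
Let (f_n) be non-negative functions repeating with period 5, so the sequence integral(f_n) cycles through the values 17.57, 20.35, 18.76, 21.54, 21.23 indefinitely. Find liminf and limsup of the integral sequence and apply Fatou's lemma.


The sequence (integral(f_n)) is periodic with period 5, repeating the values 17.57, 20.35, 18.76, 21.54, 21.23 indefinitely.
Step 1: For a periodic sequence, every tail (a_m, a_(m+1), ...) contains all 5 period values infinitely often.
Step 2: Hence inf of every tail = min of the period values = min(17.57, 20.35, 18.76, 21.54, 21.23) = 17.57.
        liminf_n integral(f_n) = sup over m of (inf of tail from m) = 17.57.
Step 3: Similarly sup of every tail = max of the period values = 21.54.
        limsup_n integral(f_n) = 21.54.
Step 4: Fatou's lemma: integral(liminf_n f_n) <= liminf_n integral(f_n) = 17.57.
        So the integral of the pointwise liminf is at most 17.57.


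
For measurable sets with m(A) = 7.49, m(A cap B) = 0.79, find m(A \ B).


m(A \ B) = m(A) - m(A n B)
= 7.49 - 0.79
= 6.7


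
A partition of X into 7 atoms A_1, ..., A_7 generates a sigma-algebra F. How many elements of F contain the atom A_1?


Each element of F is a union of some subset S of the 7 atoms.
The element contains A_1 iff A_1 is in S.
So we count subsets S of {A_1,...,A_7} with A_1 in S: choose freely among the other 6 atoms.
Count = 2^(7-1) = 2^6 = 64.


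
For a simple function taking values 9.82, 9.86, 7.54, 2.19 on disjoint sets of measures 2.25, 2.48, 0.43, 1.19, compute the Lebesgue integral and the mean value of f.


Step 1: Integral = sum(value_i * measure_i)
= 9.82*2.25 + 9.86*2.48 + 7.54*0.43 + 2.19*1.19
= 22.095 + 24.4528 + 3.2422 + 2.6061
= 52.3961
Step 2: Total measure of domain = 2.25 + 2.48 + 0.43 + 1.19 = 6.35
Step 3: Average value = 52.3961 / 6.35 = 8.251354


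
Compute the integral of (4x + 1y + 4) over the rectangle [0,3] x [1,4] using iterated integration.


By Fubini, integrate in x first, then y.
Step 1: Fix y, integrate over x in [0,3]:
  integral(4x + 1y + 4, x=0..3)
  = 4*(3^2 - 0^2)/2 + (1y + 4)*(3 - 0)
  = 18 + (1y + 4)*3
  = 18 + 3y + 12
  = 30 + 3y
Step 2: Integrate over y in [1,4]:
  integral(30 + 3y, y=1..4)
  = 30*3 + 3*(4^2 - 1^2)/2
  = 90 + 22.5
  = 112.5


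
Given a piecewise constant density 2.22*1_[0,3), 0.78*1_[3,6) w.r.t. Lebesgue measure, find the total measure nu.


Integrate each piece of the Radon-Nikodym derivative:
Step 1: integral_0^3 2.22 dx = 2.22*(3-0) = 2.22*3 = 6.66
Step 2: integral_3^6 0.78 dx = 0.78*(6-3) = 0.78*3 = 2.34
Total: 6.66 + 2.34 = 9


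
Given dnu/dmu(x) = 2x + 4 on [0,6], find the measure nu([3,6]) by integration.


nu(A) = integral_A (dnu/dmu) dmu = integral_3^6 (2x + 4) dx
Step 1: Antiderivative F(x) = (2/2)x^2 + 4x
Step 2: F(6) = (2/2)*6^2 + 4*6 = 36 + 24 = 60
Step 3: F(3) = (2/2)*3^2 + 4*3 = 9 + 12 = 21
Step 4: nu([3,6]) = F(6) - F(3) = 60 - 21 = 39


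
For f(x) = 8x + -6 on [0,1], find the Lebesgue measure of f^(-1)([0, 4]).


f^(-1)([0, 4]) = {x : 0 <= 8x + -6 <= 4}
Solving: (0 - -6)/8 <= x <= (4 - -6)/8
= [0.75, 1.25]
Intersecting with [0,1]: [0.75, 1]
Measure = 1 - 0.75 = 0.25


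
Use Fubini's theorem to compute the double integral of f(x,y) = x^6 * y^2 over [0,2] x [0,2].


By Fubini's theorem, the double integral factors as a product of single integrals:
Step 1: integral_0^2 x^6 dx = [x^7/7] from 0 to 2
     = 2^7/7 = 18.285714
Step 2: integral_0^2 y^2 dy = [y^3/3] from 0 to 2
     = 2^3/3 = 2.666667
Step 3: Double integral = 18.285714 * 2.666667 = 48.761905


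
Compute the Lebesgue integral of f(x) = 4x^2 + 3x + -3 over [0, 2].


The Lebesgue integral of a Riemann-integrable function agrees with the Riemann integral.
Antiderivative F(x) = (4/3)x^3 + (3/2)x^2 + -3x
F(2) = (4/3)*2^3 + (3/2)*2^2 + -3*2
     = (4/3)*8 + (3/2)*4 + -3*2
     = 10.666667 + 6 + -6
     = 10.666667
F(0) = 0.0
Integral = F(2) - F(0) = 10.666667 - 0.0 = 10.666667


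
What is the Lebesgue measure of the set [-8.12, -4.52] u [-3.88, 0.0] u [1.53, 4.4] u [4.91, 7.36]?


For pairwise disjoint intervals, m(union) = sum of lengths.
= (-4.52 - -8.12) + (0.0 - -3.88) + (4.4 - 1.53) + (7.36 - 4.91)
= 3.6 + 3.88 + 2.87 + 2.45
= 12.8


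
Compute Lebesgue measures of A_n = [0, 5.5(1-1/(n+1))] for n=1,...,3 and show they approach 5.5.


By continuity of measure from below: if A_n increases to A, then m(A_n) -> m(A).
Here A = [0, 5.5], so m(A) = 5.5
Step 1: a_1 = 5.5*(1 - 1/2) = 2.75, m(A_1) = 2.75
Step 2: a_2 = 5.5*(1 - 1/3) = 3.6667, m(A_2) = 3.6667
Step 3: a_3 = 5.5*(1 - 1/4) = 4.125, m(A_3) = 4.125
Limit: m(A_n) -> m([0,5.5]) = 5.5


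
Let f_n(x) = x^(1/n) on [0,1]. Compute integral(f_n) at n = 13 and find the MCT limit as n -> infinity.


At n = 13: f_13(x) = x^(1/13).
Step 1: integral(x^(1/13), 0, 1) = [x^(1/13+1) / (1/13+1)] from 0 to 1
     = 1 / (1/13 + 1) = 1 / ((13+1)/13) = 13/(13+1)
     = 13/14 = 0.928571
Step 2: As n -> infinity, f_n(x) = x^(1/n) -> 1 for x in (0,1], and f_n is increasing in n.
By MCT, lim_n integral(f_n) = integral(lim_n f_n) = integral(1, 0, 1) = 1.
Step 3: Verify convergence: 13/14 = 0.928571 -> 1


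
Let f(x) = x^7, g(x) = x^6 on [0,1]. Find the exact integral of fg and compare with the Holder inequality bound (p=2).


Step 1: Exact integral of f*g = integral(x^13, 0, 1) = 1/14
     = 0.071429
Step 2: Holder bound with p=2, q=2:
  ||f||_p = (integral x^14 dx)^(1/2) = (1/15)^(1/2) = 0.258199
  ||g||_q = (integral x^12 dx)^(1/2) = (1/13)^(1/2) = 0.27735
Step 3: Holder bound = ||f||_p * ||g||_q = 0.258199 * 0.27735 = 0.071611
Verification: 0.071429 <= 0.071611 (Holder holds)


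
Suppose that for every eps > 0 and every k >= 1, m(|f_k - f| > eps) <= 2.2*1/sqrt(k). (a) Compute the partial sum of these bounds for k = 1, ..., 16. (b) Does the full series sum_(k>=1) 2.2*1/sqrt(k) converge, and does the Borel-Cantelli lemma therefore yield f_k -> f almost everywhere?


Step 1: List the terms 2.2*1/sqrt(k) for k = 1 to 16:
  k=1: 2.2
  k=2: 1.555635
  k=3: 1.270171
  k=4: 1.1
  k=5: 0.98387
  k=6: 0.898146
  k=7: 0.831522
  k=8: 0.777817
  k=9: 0.733333
  k=10: 0.695701
  k=11: 0.663325
  k=12: 0.635085
  k=13: 0.61017
  k=14: 0.587975
  k=15: 0.568038
  k=16: 0.55
Step 2: Partial sum = 2.2 + 1.555635 + 1.270171 + 1.1 + 0.98387 + 0.898146 + 0.831522 + 0.777817 + 0.733333 + 0.695701 + 0.663325 + 0.635085 + 0.61017 + 0.587975 + 0.568038 + 0.55
     = 14.660788
Step 3: The full series sum_(k>=1) 2.2*1/sqrt(k) diverges (p-series with p = 1/2 <= 1; a nonzero constant multiple of a divergent series diverges).
Step 4: The (first) Borel-Cantelli lemma requires a summable sequence of measures, so it does not apply here;
        from this bound alone no conclusion about a.e. convergence can be drawn (convergence in measure still
        gives an a.e.-convergent subsequence, but not a.e. convergence of the whole sequence).
Conclusion: series diverges; Borel-Cantelli is inconclusive about a.e. convergence of f_k.


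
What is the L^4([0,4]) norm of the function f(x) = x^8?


Step 1: ||f||_4 = (integral_0^4 |x^8|^4 dx)^(1/4)
     = (integral_0^4 x^32 dx)^(1/4)
Step 2: integral_0^4 x^32 dx = [x^33/(33)] from 0 to 4 = 4^33/33
     = 73786976294838206464/33 = 2.235969e+18
Step 3: ||f||_4 = (2.235969e+18)^(1/4) = 38669.311845


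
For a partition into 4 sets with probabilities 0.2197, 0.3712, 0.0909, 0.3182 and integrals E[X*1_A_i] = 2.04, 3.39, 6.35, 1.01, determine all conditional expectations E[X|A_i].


For each cell A_i: E[X|A_i] = E[X*1_A_i] / P(A_i)
Step 1: E[X|A_1] = 2.04 / 0.2197 = 9.285389
Step 2: E[X|A_2] = 3.39 / 0.3712 = 9.132543
Step 3: E[X|A_3] = 6.35 / 0.0909 = 69.856986
Step 4: E[X|A_4] = 1.01 / 0.3182 = 3.174104
Verification: E[X] = sum E[X*1_A_i] = 2.04 + 3.39 + 6.35 + 1.01 = 12.79


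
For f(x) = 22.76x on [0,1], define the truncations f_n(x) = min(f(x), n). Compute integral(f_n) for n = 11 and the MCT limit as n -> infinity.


f(x) = 22.76x on [0,1]; f_n(x) = min(22.76x, n). At n = 11:
Step 1: f(x) reaches 11 at x = 11/22.76 = 0.483304
Step 2: integral(f_11) = integral(22.76x, 0, 0.483304) + integral(11, 0.483304, 1)
       = 22.76*0.483304^2/2 + 11*(1 - 0.483304)
       = 2.658172 + 5.683656
       = 8.341828
Step 3: As n -> infinity, f_n increases to f, so by MCT integral(f_n) -> integral(f) = 22.76/2 = 11.38.
Convergence: integral(f_11) = 8.341828 -> 11.38 as n -> infinity


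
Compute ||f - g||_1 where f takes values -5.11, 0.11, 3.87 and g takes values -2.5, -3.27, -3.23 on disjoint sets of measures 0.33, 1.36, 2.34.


Step 1: Compute differences f_i - g_i:
  -5.11 - -2.5 = -2.61
  0.11 - -3.27 = 3.38
  3.87 - -3.23 = 7.1
Step 2: Compute |diff|^1 * measure for each set:
  |-2.61|^1 * 0.33 = 2.61 * 0.33 = 0.8613
  |3.38|^1 * 1.36 = 3.38 * 1.36 = 4.5968
  |7.1|^1 * 2.34 = 7.1 * 2.34 = 16.614
Step 3: Sum = 22.0721
Step 4: ||f-g||_1 = (22.0721)^(1/1) = 22.0721


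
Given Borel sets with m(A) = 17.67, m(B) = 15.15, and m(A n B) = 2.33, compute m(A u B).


By inclusion-exclusion: m(A u B) = m(A) + m(B) - m(A n B)
= 17.67 + 15.15 - 2.33
= 30.49


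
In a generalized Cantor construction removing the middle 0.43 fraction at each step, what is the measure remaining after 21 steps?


Step 1: At each step, fraction remaining = 1 - 0.43 = 0.57
Step 2: After 21 steps, measure = (0.57)^21
Result = 7.470884e-06


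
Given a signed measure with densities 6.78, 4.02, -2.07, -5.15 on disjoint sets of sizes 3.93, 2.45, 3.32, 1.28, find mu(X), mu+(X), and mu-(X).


Step 1: Compute signed measure on each set:
  Set 1: 6.78 * 3.93 = 26.6454
  Set 2: 4.02 * 2.45 = 9.849
  Set 3: -2.07 * 3.32 = -6.8724
  Set 4: -5.15 * 1.28 = -6.592
Step 2: Total signed measure = (26.6454) + (9.849) + (-6.8724) + (-6.592)
     = 23.03
Step 3: Positive part mu+(X) = sum of positive contributions = 36.4944
Step 4: Negative part mu-(X) = |sum of negative contributions| = 13.4644


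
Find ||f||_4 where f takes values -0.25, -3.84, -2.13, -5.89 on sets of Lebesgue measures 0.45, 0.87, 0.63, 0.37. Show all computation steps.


Step 1: Compute |f_i|^4 for each value:
  |-0.25|^4 = 0.003906
  |-3.84|^4 = 217.432719
  |-2.13|^4 = 20.583462
  |-5.89|^4 = 1203.541802
Step 2: Multiply by measures and sum:
  0.003906 * 0.45 = 0.001758
  217.432719 * 0.87 = 189.166466
  20.583462 * 0.63 = 12.967581
  1203.541802 * 0.37 = 445.310467
Sum = 0.001758 + 189.166466 + 12.967581 + 445.310467 = 647.446271
Step 3: Take the p-th root:
||f||_4 = (647.446271)^(1/4) = 5.0443


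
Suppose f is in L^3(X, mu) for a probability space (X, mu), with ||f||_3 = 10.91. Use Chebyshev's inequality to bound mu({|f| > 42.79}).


Chebyshev/Markov inequality: mu(|f| > eps) <= (||f||_p / eps)^p
Step 1: ||f||_3 / eps = 10.91 / 42.79 = 0.254966
Step 2: Raise to power p = 3:
  (0.254966)^3 = 0.016575
Step 3: Therefore mu(|f| > 42.79) <= 0.016575
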